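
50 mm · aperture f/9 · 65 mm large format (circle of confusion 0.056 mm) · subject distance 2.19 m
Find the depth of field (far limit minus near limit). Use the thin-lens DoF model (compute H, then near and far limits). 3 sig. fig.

Hyperfocal distance H = f²/(N·c) + f = 50²/(9 × 0.056) + 50 = 2500/0.504 + 50 ≈ 5010.3 mm ≈ 5.010 m.
Near limit Dn = s·(H − f)/(H + s − 2f) = 2190 × (5010.3 − 50) / (5010.3 + 2190 − 2 × 50) = 2190 × 4960.3 / 7100.3 ≈ 1529.9 mm.
Far limit Df = s·(H − f)/(H − s) = 2190 × (5010.3 − 50) / (5010.3 − 2190) = 2190 × 4960.3 / 2820.3 ≈ 3851.7 mm.
Depth of field = Df − Dn = 3851.7 − 1529.9 ≈ 2321.8 mm ≈ 2.32 m.

2.32 m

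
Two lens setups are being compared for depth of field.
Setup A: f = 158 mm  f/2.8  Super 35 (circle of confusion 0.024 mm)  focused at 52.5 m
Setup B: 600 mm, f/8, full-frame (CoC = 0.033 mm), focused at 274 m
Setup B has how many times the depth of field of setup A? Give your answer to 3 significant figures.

Setup A: H = 158²/(2.8×0.024) + 158 ≈ 371646.1 mm; DoF = Df − Dn = 61110 − 46016 ≈ 15094 mm.
Setup B: H = 600²/(8×0.033) + 600 ≈ 1364236.4 mm; DoF = Df − Dn = 342711 − 228240 ≈ 114471 mm.
Ratio = 114471 / 15094 ≈ 7.58.

7.58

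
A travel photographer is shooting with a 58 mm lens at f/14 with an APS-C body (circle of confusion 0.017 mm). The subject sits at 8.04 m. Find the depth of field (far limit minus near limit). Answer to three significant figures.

13.3 m

Hyperfocal distance H = f²/(N·c) + f = 58²/(14 × 0.017) + 58 = 3364/0.238 + 58 ≈ 14192.5 mm ≈ 14.19 m.
Near limit Dn = s·(H − f)/(H + s − 2f) = 8040 × (14192.5 − 58) / (14192.5 + 8040 − 2 × 58) = 8040 × 14134.5 / 22116.5 ≈ 5138 mm.
Far limit Df = s·(H − f)/(H − s) = 8040 × (14192.5 − 58) / (14192.5 − 8040) = 8040 × 14134.5 / 6152.5 ≈ 18471 mm.
Depth of field = Df − Dn = 18471 − 5138 ≈ 13333 mm ≈ 13.3 m.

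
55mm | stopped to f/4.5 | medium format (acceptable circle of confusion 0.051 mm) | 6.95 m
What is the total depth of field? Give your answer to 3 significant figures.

Hyperfocal distance H = f²/(N·c) + f = 55²/(4.5 × 0.051) + 55 = 3025/0.2295 + 55 ≈ 13235.8 mm ≈ 13.24 m.
Near limit Dn = s·(H − f)/(H + s − 2f) = 6950 × (13235.8 − 55) / (13235.8 + 6950 − 2 × 55) = 6950 × 13180.8 / 20075.8 ≈ 4563 mm.
Far limit Df = s·(H − f)/(H − s) = 6950 × (13235.8 − 55) / (13235.8 − 6950) = 6950 × 13180.8 / 6285.8 ≈ 14574 mm.
Depth of field = Df − Dn = 14574 − 4563 ≈ 10011 mm ≈ 10.0 m.

10.0 m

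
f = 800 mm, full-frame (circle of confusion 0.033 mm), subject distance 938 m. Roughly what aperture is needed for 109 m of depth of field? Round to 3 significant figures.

Write h = H − f = f²/(N·c). The thin-lens limits are Dn = s·h/(h + (s−f)) and Df = s·h/(h − (s−f)), so DoF = Df − Dn = 2·s·(s−f)·h / (h² − (s−f)²).
That is a quadratic in h: DoF·h² − 2·s·(s−f)·h − DoF·(s−f)² = 0 ⇒ h = (s−f)·(s + √(s² + DoF²)) / DoF = 937200 × (938000 + √(938000² + 109000²)) / 109000 = 937200 × (938000 + 944312) / 109000 ≈ 16184429 mm.
Then N = f²/(c·h) = 800² / (0.033 × 16184429) = 640000 / 534086 ≈ 1.20.

f/1.20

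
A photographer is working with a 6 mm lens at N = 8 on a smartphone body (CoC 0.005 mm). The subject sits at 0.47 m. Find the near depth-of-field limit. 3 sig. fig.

Hyperfocal distance H = f²/(N·c) + f = 6²/(8 × 0.005) + 6 = 36/0.04 + 6 ≈ 906.0 mm ≈ 0.906 m.
Near limit Dn = s·(H − f)/(H + s − 2f) = 470 × (906.0 − 6) / (906.0 + 470 − 2 × 6) = 470 × 900.0 / 1364.0 ≈ 310.12 mm.

310 mm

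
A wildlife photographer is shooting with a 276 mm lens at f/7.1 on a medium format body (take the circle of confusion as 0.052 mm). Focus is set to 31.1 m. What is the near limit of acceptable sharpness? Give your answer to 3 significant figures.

27.1 m

Hyperfocal distance H = f²/(N·c) + f = 276²/(7.1 × 0.052) + 276 = 76176/0.3692 + 276 ≈ 206603.2 mm ≈ 206.6 m.
Near limit Dn = s·(H − f)/(H + s − 2f) = 31100 × (206603.2 − 276) / (206603.2 + 31100 − 2 × 276) = 31100 × 206327.2 / 237151.2 ≈ 27058 mm ≈ 27.1 m.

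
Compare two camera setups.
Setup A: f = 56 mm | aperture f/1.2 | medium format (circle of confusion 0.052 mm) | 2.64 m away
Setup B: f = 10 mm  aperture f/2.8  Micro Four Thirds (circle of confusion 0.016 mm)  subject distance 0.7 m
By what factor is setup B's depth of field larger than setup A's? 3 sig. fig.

1.76

Setup A: H = 56²/(1.2×0.052) + 56 ≈ 50312.4 mm; DoF = Df − Dn = 2783.10 − 2510.90 ≈ 272.20 mm.
Setup B: H = 10²/(2.8×0.016) + 10 ≈ 2242.1 mm; DoF = Df − Dn = 1013.20 − 534.71 ≈ 478.49 mm.
Ratio = 478.49 / 272.20 ≈ 1.76.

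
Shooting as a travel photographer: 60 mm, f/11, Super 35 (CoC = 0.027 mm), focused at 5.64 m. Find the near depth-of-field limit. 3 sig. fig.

Hyperfocal distance H = f²/(N·c) + f = 60²/(11 × 0.027) + 60 = 3600/0.297 + 60 ≈ 12181.2 mm ≈ 12.18 m.
Near limit Dn = s·(H − f)/(H + s − 2f) = 5640 × (12181.2 − 60) / (12181.2 + 5640 − 2 × 60) = 5640 × 12121.2 / 17701.2 ≈ 3862.1 mm ≈ 3.86 m.

3.86 m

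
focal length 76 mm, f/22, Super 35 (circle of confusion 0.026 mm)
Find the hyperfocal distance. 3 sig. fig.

Hyperfocal distance H = f²/(N·c) + f = 76²/(22 × 0.026) + 76 = 5776/0.572 + 76 ≈ 10173.9 mm ≈ 10.2 m.

10.2 m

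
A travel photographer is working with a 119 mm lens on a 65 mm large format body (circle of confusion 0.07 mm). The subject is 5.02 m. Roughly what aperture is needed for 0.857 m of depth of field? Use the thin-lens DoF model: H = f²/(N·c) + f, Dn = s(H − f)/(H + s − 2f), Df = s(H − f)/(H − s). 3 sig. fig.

f/3.50

Write h = H − f = f²/(N·c). The thin-lens limits are Dn = s·h/(h + (s−f)) and Df = s·h/(h − (s−f)), so DoF = Df − Dn = 2·s·(s−f)·h / (h² − (s−f)²).
That is a quadratic in h: DoF·h² − 2·s·(s−f)·h − DoF·(s−f)² = 0 ⇒ h = (s−f)·(s + √(s² + DoF²)) / DoF = 4901 × (5020 + √(5020² + 857²)) / 857 = 4901 × (5020 + 5092.63) / 857 ≈ 57832 mm.
Then N = f²/(c·h) = 119² / (0.07 × 57832) = 14161 / 4048.2 ≈ 3.50.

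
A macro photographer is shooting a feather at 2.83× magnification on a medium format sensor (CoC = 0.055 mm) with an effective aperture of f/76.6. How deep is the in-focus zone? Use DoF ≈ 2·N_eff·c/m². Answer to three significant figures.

At magnification m, DoF ≈ 2·N_eff·c/m² = 2 × 76.6 × 0.055 / 2.83² = 8.426 / 8.009 ≈ 1.05 mm.

1.05 mm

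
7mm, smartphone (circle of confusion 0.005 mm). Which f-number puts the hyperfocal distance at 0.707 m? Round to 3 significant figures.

Rearrange H = f²/(N·c) + f for N: N = f² / ((H − f)·c).
N = 7² / ((707 − 7) × 0.005) = 49 / 3.500 ≈ 14.

f/14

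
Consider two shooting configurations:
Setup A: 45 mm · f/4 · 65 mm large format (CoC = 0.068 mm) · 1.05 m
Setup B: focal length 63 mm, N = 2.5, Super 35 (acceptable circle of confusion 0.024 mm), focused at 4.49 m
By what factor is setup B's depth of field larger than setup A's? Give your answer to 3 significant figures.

Setup A: H = 45²/(4×0.068) + 45 ≈ 7489.9 mm; DoF = Df − Dn = 1213.86 − 925.12 ≈ 288.74 mm.
Setup B: H = 63²/(2.5×0.024) + 63 ≈ 66213.0 mm; DoF = Df − Dn = 4812.04 − 4208.36 ≈ 603.68 mm.
Ratio = 603.68 / 288.74 ≈ 2.09.

2.09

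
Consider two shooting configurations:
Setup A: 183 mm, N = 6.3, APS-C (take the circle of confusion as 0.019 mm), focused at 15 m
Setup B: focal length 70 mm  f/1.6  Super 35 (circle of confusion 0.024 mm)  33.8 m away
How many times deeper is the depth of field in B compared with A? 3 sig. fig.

Setup A: H = 183²/(6.3×0.019) + 183 ≈ 279957.4 mm; DoF = Df − Dn = 15838.8 − 14245.5 ≈ 1593.3 mm.
Setup B: H = 70²/(1.6×0.024) + 70 ≈ 127674.2 mm; DoF = Df − Dn = 45945 − 26733 ≈ 19212 mm.
Ratio = 19212 / 1593.3 ≈ 12.1.

12.1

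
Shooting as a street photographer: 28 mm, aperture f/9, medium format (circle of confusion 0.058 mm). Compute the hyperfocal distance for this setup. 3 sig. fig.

Hyperfocal distance H = f²/(N·c) + f = 28²/(9 × 0.058) + 28 = 784/0.522 + 28 ≈ 1529.9 mm ≈ 1.53 m.

1.53 m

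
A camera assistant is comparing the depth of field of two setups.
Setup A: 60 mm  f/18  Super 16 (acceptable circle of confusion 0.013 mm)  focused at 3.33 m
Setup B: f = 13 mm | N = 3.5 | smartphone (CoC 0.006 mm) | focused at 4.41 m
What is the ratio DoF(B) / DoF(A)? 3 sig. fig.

Setup A: H = 60²/(18×0.013) + 60 ≈ 15444.6 mm; DoF = Df − Dn = 4228.8 − 2746.3 ≈ 1482.5 mm.
Setup B: H = 13²/(3.5×0.006) + 13 ≈ 8060.6 mm; DoF = Df − Dn = 9721.6 − 2851.8 ≈ 6869.8 mm.
Ratio = 6869.8 / 1482.5 ≈ 4.63.

4.63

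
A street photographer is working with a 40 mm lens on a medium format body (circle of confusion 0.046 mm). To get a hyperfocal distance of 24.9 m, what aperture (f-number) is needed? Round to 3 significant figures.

f/1.40

Rearrange H = f²/(N·c) + f for N: N = f² / ((H − f)·c).
N = 40² / ((24900 − 40) × 0.046) = 1600 / 1144 ≈ 1.40.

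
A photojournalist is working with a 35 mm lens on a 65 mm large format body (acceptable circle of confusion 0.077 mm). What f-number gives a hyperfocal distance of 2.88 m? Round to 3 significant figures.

f/5.59

Rearrange H = f²/(N·c) + f for N: N = f² / ((H − f)·c).
N = 35² / ((2880 − 35) × 0.077) = 1225 / 219.1 ≈ 5.59.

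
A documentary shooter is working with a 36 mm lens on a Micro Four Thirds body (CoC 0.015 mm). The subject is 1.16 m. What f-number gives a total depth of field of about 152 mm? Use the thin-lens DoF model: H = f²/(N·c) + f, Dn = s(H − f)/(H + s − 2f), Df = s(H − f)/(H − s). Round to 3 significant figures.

Write h = H − f = f²/(N·c). The thin-lens limits are Dn = s·h/(h + (s−f)) and Df = s·h/(h − (s−f)), so DoF = Df − Dn = 2·s·(s−f)·h / (h² − (s−f)²).
That is a quadratic in h: DoF·h² − 2·s·(s−f)·h − DoF·(s−f)² = 0 ⇒ h = (s−f)·(s + √(s² + DoF²)) / DoF = 1124 × (1160 + √(1160² + 152²)) / 152 = 1124 × (1160 + 1169.92) / 152 ≈ 17229 mm.
Then N = f²/(c·h) = 36² / (0.015 × 17229) = 1296 / 258.44 ≈ 5.01.

f/5.01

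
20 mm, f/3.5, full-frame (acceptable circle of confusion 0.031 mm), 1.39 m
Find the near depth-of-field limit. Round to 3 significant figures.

1.01 m

Hyperfocal distance H = f²/(N·c) + f = 20²/(3.5 × 0.031) + 20 = 400/0.1085 + 20 ≈ 3706.6 mm ≈ 3.707 m.
Near limit Dn = s·(H − f)/(H + s − 2f) = 1390 × (3706.6 − 20) / (3706.6 + 1390 − 2 × 20) = 1390 × 3686.6 / 5056.6 ≈ 1013.4 mm ≈ 1.01 m.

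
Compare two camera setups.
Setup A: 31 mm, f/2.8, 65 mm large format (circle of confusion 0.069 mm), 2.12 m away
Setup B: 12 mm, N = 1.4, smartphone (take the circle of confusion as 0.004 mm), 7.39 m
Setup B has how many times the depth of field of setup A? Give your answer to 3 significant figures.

Setup A: H = 31²/(2.8×0.069) + 31 ≈ 5005.1 mm; DoF = Df − Dn = 3655.0 − 1493.0 ≈ 2162.0 mm.
Setup B: H = 12²/(1.4×0.004) + 12 ≈ 25726.3 mm; DoF = Df − Dn = 10363.5 − 5742.4 ≈ 4621.1 mm.
Ratio = 4621.1 / 2162.0 ≈ 2.14.

2.14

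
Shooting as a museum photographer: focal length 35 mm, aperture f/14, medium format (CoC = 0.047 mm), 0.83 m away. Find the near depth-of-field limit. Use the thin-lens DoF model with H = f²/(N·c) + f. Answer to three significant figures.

0.582 m

Hyperfocal distance H = f²/(N·c) + f = 35²/(14 × 0.047) + 35 = 1225/0.658 + 35 ≈ 1896.7 mm ≈ 1.897 m.
Near limit Dn = s·(H − f)/(H + s − 2f) = 830 × (1896.7 − 35) / (1896.7 + 830 − 2 × 35) = 830 × 1861.7 / 2656.7 ≈ 581.63 mm ≈ 0.582 m.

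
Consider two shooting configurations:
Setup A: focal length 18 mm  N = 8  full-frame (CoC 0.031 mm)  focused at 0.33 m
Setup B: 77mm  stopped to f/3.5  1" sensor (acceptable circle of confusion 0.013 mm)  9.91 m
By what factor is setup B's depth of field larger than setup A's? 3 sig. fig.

Setup A: H = 18²/(8×0.031) + 18 ≈ 1324.5 mm; DoF = Df − Dn = 433.53 − 266.38 ≈ 167.15 mm.
Setup B: H = 77²/(3.5×0.013) + 77 ≈ 130384.7 mm; DoF = Df − Dn = 10718.8 − 9214.7 ≈ 1504.1 mm.
Ratio = 1504.1 / 167.15 ≈ 9.00.

9.00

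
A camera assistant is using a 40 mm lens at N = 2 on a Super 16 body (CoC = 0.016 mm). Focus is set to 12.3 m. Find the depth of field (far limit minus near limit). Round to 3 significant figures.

6.42 m

Hyperfocal distance H = f²/(N·c) + f = 40²/(2 × 0.016) + 40 = 1600/0.032 + 40 ≈ 50040.0 mm ≈ 50.04 m.
Near limit Dn = s·(H − f)/(H + s − 2f) = 12300 × (50040.0 − 40) / (50040.0 + 12300 − 2 × 40) = 12300 × 50000.0 / 62260.0 ≈ 9877.9 mm.
Far limit Df = s·(H − f)/(H − s) = 12300 × (50040.0 − 40) / (50040.0 − 12300) = 12300 × 50000.0 / 37740.0 ≈ 16295.7 mm.
Depth of field = Df − Dn = 16295.7 − 9877.9 ≈ 6417.8 mm ≈ 6.42 m.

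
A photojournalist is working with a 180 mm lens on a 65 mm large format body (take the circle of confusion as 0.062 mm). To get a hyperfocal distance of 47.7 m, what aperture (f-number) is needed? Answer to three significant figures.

Rearrange H = f²/(N·c) + f for N: N = f² / ((H − f)·c).
N = 180² / ((47700 − 180) × 0.062) = 32400 / 2946 ≈ 11.

f/11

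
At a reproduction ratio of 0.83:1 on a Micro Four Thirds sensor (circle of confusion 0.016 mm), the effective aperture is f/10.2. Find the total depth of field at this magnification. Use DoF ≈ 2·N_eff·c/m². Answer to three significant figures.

0.474 mm

At magnification m, DoF ≈ 2·N_eff·c/m² = 2 × 10.2 × 0.016 / 0.83² = 0.3264 / 0.6889 ≈ 0.474 mm.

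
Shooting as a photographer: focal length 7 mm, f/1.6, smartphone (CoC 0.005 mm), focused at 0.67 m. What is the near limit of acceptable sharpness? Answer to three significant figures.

0.605 m

Hyperfocal distance H = f²/(N·c) + f = 7²/(1.6 × 0.005) + 7 = 49/0.008 + 7 ≈ 6132.0 mm ≈ 6.132 m.
Near limit Dn = s·(H − f)/(H + s − 2f) = 670 × (6132.0 − 7) / (6132.0 + 670 − 2 × 7) = 670 × 6125.0 / 6788.0 ≈ 604.56 mm ≈ 0.605 m.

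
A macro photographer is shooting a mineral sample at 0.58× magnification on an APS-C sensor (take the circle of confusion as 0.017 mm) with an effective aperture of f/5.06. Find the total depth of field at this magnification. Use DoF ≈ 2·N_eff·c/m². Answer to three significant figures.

At magnification m, DoF ≈ 2·N_eff·c/m² = 2 × 5.06 × 0.017 / 0.58² = 0.172 / 0.3364 ≈ 0.511 mm.

0.511 mm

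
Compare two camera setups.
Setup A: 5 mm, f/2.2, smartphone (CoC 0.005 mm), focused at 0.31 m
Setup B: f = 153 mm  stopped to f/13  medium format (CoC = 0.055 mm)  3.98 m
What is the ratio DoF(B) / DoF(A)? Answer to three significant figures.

Setup A: H = 5²/(2.2×0.005) + 5 ≈ 2277.7 mm; DoF = Df − Dn = 358.050 − 273.320 ≈ 84.730 mm.
Setup B: H = 153²/(13×0.055) + 153 ≈ 32892.9 mm; DoF = Df − Dn = 4506.81 − 3563.46 ≈ 943.35 mm.
Ratio = 943.35 / 84.730 ≈ 11.1.

11.1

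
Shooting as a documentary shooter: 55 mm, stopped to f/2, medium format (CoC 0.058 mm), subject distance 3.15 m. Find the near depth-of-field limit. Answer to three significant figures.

Hyperfocal distance H = f²/(N·c) + f = 55²/(2 × 0.058) + 55 = 3025/0.116 + 55 ≈ 26132.6 mm ≈ 26.13 m.
Near limit Dn = s·(H − f)/(H + s − 2f) = 3150 × (26132.6 − 55) / (26132.6 + 3150 − 2 × 55) = 3150 × 26077.6 / 29172.6 ≈ 2815.8 mm ≈ 2.82 m.

2.82 m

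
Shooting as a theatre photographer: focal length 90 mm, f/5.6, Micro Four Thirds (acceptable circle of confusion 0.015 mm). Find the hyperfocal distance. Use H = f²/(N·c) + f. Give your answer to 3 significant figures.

96.5 m

Hyperfocal distance H = f²/(N·c) + f = 90²/(5.6 × 0.015) + 90 = 8100/0.084 + 90 ≈ 96518.6 mm ≈ 96.5 m.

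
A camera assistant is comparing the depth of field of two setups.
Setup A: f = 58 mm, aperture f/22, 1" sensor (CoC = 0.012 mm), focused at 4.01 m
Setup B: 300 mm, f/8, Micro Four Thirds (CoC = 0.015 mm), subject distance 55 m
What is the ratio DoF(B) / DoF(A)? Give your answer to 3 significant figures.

Setup A: H = 58²/(22×0.012) + 58 ≈ 12800.4 mm; DoF = Df − Dn = 5812.8 − 3060.7 ≈ 2752.1 mm.
Setup B: H = 300²/(8×0.015) + 300 ≈ 750300.0 mm; DoF = Df − Dn = 59326.9 − 51261.3 ≈ 8065.6 mm.
Ratio = 8065.6 / 2752.1 ≈ 2.93.

2.93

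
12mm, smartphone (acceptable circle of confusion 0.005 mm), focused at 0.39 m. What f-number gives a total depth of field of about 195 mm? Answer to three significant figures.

f/18

Write h = H − f = f²/(N·c). The thin-lens limits are Dn = s·h/(h + (s−f)) and Df = s·h/(h − (s−f)), so DoF = Df − Dn = 2·s·(s−f)·h / (h² − (s−f)²).
That is a quadratic in h: DoF·h² − 2·s·(s−f)·h − DoF·(s−f)² = 0 ⇒ h = (s−f)·(s + √(s² + DoF²)) / DoF = 378 × (390 + √(390² + 195²)) / 195 = 378 × (390 + 436.033) / 195 ≈ 1601.2 mm.
Then N = f²/(c·h) = 12² / (0.005 × 1601.2) = 144 / 8.0062 ≈ 18.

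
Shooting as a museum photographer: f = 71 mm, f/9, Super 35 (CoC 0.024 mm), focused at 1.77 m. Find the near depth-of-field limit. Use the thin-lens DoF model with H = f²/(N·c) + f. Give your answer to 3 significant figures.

1.65 m

Hyperfocal distance H = f²/(N·c) + f = 71²/(9 × 0.024) + 71 = 5041/0.216 + 71 ≈ 23409.0 mm ≈ 23.41 m.
Near limit Dn = s·(H − f)/(H + s − 2f) = 1770 × (23409.0 − 71) / (23409.0 + 1770 − 2 × 71) = 1770 × 23338.0 / 25037.0 ≈ 1649.9 mm ≈ 1.65 m.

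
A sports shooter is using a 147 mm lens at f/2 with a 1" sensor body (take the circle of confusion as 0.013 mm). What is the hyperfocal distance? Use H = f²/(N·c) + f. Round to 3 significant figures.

Hyperfocal distance H = f²/(N·c) + f = 147²/(2 × 0.013) + 147 = 21609/0.026 + 147 ≈ 831262.4 mm ≈ 831 m.

831 m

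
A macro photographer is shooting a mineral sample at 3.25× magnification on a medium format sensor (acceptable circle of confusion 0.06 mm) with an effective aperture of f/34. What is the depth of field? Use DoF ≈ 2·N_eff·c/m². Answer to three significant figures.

At magnification m, DoF ≈ 2·N_eff·c/m² = 2 × 34 × 0.06 / 3.25² = 4.08 / 10.56 ≈ 0.386 mm.

0.386 mm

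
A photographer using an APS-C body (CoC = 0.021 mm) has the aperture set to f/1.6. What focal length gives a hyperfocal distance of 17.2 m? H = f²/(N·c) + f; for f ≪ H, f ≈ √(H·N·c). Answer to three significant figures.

From H = f²/(N·c) + f, with f ≪ H: f ≈ √(H·N·c) = √(17200 × 1.6 × 0.021) = √577.92 ≈ 24.04 mm.
The +f correction barely moves this — solving exactly, f² + N·c·f − N·c·H = 0 ⇒ f = (−N·c + √((N·c)² + 4·N·c·H))/2 = (−0.0336 + √2311.7)/2 ≈ 24.023 mm, so f ≈ 24.0 mm.

24.0 mm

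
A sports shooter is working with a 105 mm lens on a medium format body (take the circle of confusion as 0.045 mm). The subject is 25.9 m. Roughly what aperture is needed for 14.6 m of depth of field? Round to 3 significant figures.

Write h = H − f = f²/(N·c). The thin-lens limits are Dn = s·h/(h + (s−f)) and Df = s·h/(h − (s−f)), so DoF = Df − Dn = 2·s·(s−f)·h / (h² − (s−f)²).
That is a quadratic in h: DoF·h² − 2·s·(s−f)·h − DoF·(s−f)² = 0 ⇒ h = (s−f)·(s + √(s² + DoF²)) / DoF = 25795 × (25900 + √(25900² + 14600²)) / 14600 = 25795 × (25900 + 29731.6) / 14600 ≈ 98289 mm.
Then N = f²/(c·h) = 105² / (0.045 × 98289) = 11025 / 4423.0 ≈ 2.49.

f/2.49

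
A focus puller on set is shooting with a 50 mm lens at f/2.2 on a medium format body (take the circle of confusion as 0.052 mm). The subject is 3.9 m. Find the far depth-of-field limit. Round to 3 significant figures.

Hyperfocal distance H = f²/(N·c) + f = 50²/(2.2 × 0.052) + 50 = 2500/0.1144 + 50 ≈ 21903.1 mm ≈ 21.90 m.
Far limit Df = s·(H − f)/(H − s) = 3900 × (21903.1 − 50) / (21903.1 − 3900) = 3900 × 21853.1 / 18003.1 ≈ 4734.0 mm ≈ 4.73 m.

4.73 m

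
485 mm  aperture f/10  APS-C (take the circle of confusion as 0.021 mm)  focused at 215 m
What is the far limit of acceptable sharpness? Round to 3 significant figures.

266 m

Hyperfocal distance H = f²/(N·c) + f = 485²/(10 × 0.021) + 485 = 235225/0.21 + 485 ≈ 1120604.0 mm ≈ 1121 m.
Far limit Df = s·(H − f)/(H − s) = 215000 × (1120604.0 − 485) / (1120604.0 − 215000) = 215000 × 1120119.0 / 905604.0 ≈ 265928 mm ≈ 266 m.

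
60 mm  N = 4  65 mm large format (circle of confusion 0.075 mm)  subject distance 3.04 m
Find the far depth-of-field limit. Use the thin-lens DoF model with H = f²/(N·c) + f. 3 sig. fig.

Hyperfocal distance H = f²/(N·c) + f = 60²/(4 × 0.075) + 60 = 3600/0.3 + 60 ≈ 12060.0 mm ≈ 12.06 m.
Far limit Df = s·(H − f)/(H − s) = 3040 × (12060.0 − 60) / (12060.0 − 3040) = 3040 × 12000.0 / 9020.0 ≈ 4044.3 mm ≈ 4.04 m.

4.04 m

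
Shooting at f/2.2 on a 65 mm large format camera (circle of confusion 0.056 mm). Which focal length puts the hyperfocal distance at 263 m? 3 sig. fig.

From H = f²/(N·c) + f, with f ≪ H: f ≈ √(H·N·c) = √(263000 × 2.2 × 0.056) = √32402 ≈ 180.0 mm.
The +f correction barely moves this — solving exactly, f² + N·c·f − N·c·H = 0 ⇒ f = (−N·c + √((N·c)² + 4·N·c·H))/2 = (−0.1232 + √129606)/2 ≈ 179.94 mm, so f ≈ 180 mm.

180 mm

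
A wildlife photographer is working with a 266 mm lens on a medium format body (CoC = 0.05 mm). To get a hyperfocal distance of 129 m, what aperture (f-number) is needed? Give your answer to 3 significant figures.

Rearrange H = f²/(N·c) + f for N: N = f² / ((H − f)·c).
N = 266² / ((129000 − 266) × 0.05) = 70756 / 6437 ≈ 11.

f/11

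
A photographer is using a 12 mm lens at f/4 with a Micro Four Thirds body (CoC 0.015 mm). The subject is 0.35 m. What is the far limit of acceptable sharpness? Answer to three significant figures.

407 mm

Hyperfocal distance H = f²/(N·c) + f = 12²/(4 × 0.015) + 12 = 144/0.06 + 12 ≈ 2412.0 mm ≈ 2.412 m.
Far limit Df = s·(H − f)/(H − s) = 350 × (2412.0 − 12) / (2412.0 − 350) = 350 × 2400.0 / 2062.0 ≈ 407.37 mm.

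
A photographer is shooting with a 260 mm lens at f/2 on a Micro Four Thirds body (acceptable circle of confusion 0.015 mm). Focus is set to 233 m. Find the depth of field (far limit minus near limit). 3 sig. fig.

Hyperfocal distance H = f²/(N·c) + f = 260²/(2 × 0.015) + 260 = 67600/0.03 + 260 ≈ 2253593.3 mm ≈ 2254 m.
Near limit Dn = s·(H − f)/(H + s − 2f) = 233000 × (2253593.3 − 260) / (2253593.3 + 233000 − 2 × 260) = 233000 × 2253333.3 / 2486073.3 ≈ 211187 mm.
Far limit Df = s·(H − f)/(H − s) = 233000 × (2253593.3 − 260) / (2253593.3 − 233000) = 233000 × 2253333.3 / 2020593.3 ≈ 259838 mm.
Depth of field = Df − Dn = 259838 − 211187 ≈ 48651 mm ≈ 48.7 m.

48.7 m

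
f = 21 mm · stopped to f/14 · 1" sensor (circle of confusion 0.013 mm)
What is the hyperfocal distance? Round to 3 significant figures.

Hyperfocal distance H = f²/(N·c) + f = 21²/(14 × 0.013) + 21 = 441/0.182 + 21 ≈ 2444.1 mm ≈ 2.44 m.

2.44 m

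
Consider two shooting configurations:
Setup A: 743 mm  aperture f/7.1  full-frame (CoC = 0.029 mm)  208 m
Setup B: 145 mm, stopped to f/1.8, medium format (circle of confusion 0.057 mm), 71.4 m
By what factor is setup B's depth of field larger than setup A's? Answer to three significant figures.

Setup A: H = 743²/(7.1×0.029) + 743 ≈ 2681894.0 mm; DoF = Df − Dn = 225426 − 193075 ≈ 32351 mm.
Setup B: H = 145²/(1.8×0.057) + 145 ≈ 205067.0 mm; DoF = Df − Dn = 109462 − 52978 ≈ 56484 mm.
Ratio = 56484 / 32351 ≈ 1.75.

1.75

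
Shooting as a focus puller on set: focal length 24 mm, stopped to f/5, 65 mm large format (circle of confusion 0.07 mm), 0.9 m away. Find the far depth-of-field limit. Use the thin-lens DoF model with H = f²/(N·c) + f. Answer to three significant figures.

Hyperfocal distance H = f²/(N·c) + f = 24²/(5 × 0.07) + 24 = 576/0.35 + 24 ≈ 1669.7 mm ≈ 1.670 m.
Far limit Df = s·(H − f)/(H − s) = 900 × (1669.7 − 24) / (1669.7 − 900) = 900 × 1645.7 / 769.7 ≈ 1924.3 mm ≈ 1.92 m.

1.92 m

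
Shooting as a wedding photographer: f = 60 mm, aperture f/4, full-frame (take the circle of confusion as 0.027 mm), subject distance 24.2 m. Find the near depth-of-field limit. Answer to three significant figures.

Hyperfocal distance H = f²/(N·c) + f = 60²/(4 × 0.027) + 60 = 3600/0.108 + 60 ≈ 33393.3 mm ≈ 33.39 m.
Near limit Dn = s·(H − f)/(H + s − 2f) = 24200 × (33393.3 − 60) / (33393.3 + 24200 − 2 × 60) = 24200 × 33333.3 / 57473.3 ≈ 14035 mm ≈ 14.0 m.

14.0 m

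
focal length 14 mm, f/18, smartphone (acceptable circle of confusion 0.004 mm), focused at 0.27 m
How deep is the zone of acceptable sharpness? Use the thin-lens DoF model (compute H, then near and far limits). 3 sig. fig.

Hyperfocal distance H = f²/(N·c) + f = 14²/(18 × 0.004) + 14 = 196/0.072 + 14 ≈ 2736.2 mm ≈ 2.736 m.
Near limit Dn = s·(H − f)/(H + s − 2f) = 270 × (2736.2 − 14) / (2736.2 + 270 − 2 × 14) = 270 × 2722.2 / 2978.2 ≈ 246.792 mm.
Far limit Df = s·(H − f)/(H − s) = 270 × (2736.2 − 14) / (2736.2 − 270) = 270 × 2722.2 / 2466.2 ≈ 298.027 mm.
Depth of field = Df − Dn = 298.027 − 246.792 ≈ 51.235 mm.

51.2 mm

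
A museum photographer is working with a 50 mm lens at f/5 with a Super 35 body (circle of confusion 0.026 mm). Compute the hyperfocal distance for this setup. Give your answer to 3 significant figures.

19.3 m

Hyperfocal distance H = f²/(N·c) + f = 50²/(5 × 0.026) + 50 = 2500/0.13 + 50 ≈ 19280.8 mm ≈ 19.3 m.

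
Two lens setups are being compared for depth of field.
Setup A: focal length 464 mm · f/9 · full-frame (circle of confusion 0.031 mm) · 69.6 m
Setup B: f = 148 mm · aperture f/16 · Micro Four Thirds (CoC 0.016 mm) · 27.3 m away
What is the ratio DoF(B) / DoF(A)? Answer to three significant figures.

1.53

Setup A: H = 464²/(9×0.031) + 464 ≈ 772134.3 mm; DoF = Df − Dn = 76449 − 63877 ≈ 12572 mm.
Setup B: H = 148²/(16×0.016) + 148 ≈ 85710.5 mm; DoF = Df − Dn = 39990 − 20724 ≈ 19266 mm.
Ratio = 19266 / 12572 ≈ 1.53.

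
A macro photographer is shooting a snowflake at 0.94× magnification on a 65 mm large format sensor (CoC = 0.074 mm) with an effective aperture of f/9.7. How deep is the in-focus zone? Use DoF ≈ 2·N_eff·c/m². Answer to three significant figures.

1.62 mm

At magnification m, DoF ≈ 2·N_eff·c/m² = 2 × 9.7 × 0.074 / 0.94² = 1.436 / 0.8836 ≈ 1.62 mm.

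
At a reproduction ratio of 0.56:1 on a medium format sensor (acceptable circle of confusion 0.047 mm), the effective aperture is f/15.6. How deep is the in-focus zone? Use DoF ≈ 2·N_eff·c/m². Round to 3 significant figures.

At magnification m, DoF ≈ 2·N_eff·c/m² = 2 × 15.6 × 0.047 / 0.56² = 1.466 / 0.3136 ≈ 4.68 mm.

4.68 mm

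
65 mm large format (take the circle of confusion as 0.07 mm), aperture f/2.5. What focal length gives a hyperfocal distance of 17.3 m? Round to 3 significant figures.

From H = f²/(N·c) + f, with f ≪ H: f ≈ √(H·N·c) = √(17300 × 2.5 × 0.07) = √3027.5 ≈ 55.02 mm.
Exact: f² + N·c·f − N·c·H = 0 ⇒ f = (−N·c + √((N·c)² + 4·N·c·H))/2 = (−0.175 + √12110)/2 ≈ 54.935 mm ≈ 54.9 mm.

54.9 mm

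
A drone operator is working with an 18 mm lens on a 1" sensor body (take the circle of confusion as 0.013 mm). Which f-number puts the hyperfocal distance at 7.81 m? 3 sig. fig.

Rearrange H = f²/(N·c) + f for N: N = f² / ((H − f)·c).
N = 18² / ((7810 − 18) × 0.013) = 324 / 101.3 ≈ 3.20.

f/3.20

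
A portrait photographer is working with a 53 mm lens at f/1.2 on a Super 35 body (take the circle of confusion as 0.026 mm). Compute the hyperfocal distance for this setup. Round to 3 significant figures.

90.1 m

Hyperfocal distance H = f²/(N·c) + f = 53²/(1.2 × 0.026) + 53 = 2809/0.0312 + 53 ≈ 90085.1 mm ≈ 90.1 m.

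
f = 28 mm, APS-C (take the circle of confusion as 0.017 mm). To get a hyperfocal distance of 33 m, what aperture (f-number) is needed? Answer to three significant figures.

Rearrange H = f²/(N·c) + f for N: N = f² / ((H − f)·c).
N = 28² / ((33000 − 28) × 0.017) = 784 / 560.5 ≈ 1.40.

f/1.40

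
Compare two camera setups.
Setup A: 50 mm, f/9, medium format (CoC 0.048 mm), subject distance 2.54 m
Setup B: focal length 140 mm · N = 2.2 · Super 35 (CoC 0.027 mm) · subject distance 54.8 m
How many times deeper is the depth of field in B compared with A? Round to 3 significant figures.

Setup A: H = 50²/(9×0.048) + 50 ≈ 5837.0 mm; DoF = Df − Dn = 4458.3 − 1775.9 ≈ 2682.4 mm.
Setup B: H = 140²/(2.2×0.027) + 140 ≈ 330106.3 mm; DoF = Df − Dn = 65680 − 47012 ≈ 18668 mm.
Ratio = 18668 / 2682.4 ≈ 6.96.

6.96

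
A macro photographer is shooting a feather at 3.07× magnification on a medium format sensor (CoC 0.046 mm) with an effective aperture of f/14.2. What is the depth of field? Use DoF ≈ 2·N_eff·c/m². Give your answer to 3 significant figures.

0.139 mm

At magnification m, DoF ≈ 2·N_eff·c/m² = 2 × 14.2 × 0.046 / 3.07² = 1.306 / 9.425 ≈ 0.139 mm.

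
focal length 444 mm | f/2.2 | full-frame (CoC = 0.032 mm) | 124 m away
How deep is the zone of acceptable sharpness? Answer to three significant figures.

11.0 m

Hyperfocal distance H = f²/(N·c) + f = 444²/(2.2 × 0.032) + 444 = 197136/0.0704 + 444 ≈ 2800671.3 mm ≈ 2801 m.
Near limit Dn = s·(H − f)/(H + s − 2f) = 124000 × (2800671.3 − 444) / (2800671.3 + 124000 − 2 × 444) = 124000 × 2800227.3 / 2923783.3 ≈ 118760 mm.
Far limit Df = s·(H − f)/(H − s) = 124000 × (2800671.3 − 444) / (2800671.3 − 124000) = 124000 × 2800227.3 / 2676671.3 ≈ 129724 mm.
Depth of field = Df − Dn = 129724 − 118760 ≈ 10964 mm ≈ 11.0 m.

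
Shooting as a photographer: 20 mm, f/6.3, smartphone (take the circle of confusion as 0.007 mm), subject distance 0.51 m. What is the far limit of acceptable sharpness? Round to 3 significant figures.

0.539 m

Hyperfocal distance H = f²/(N·c) + f = 20²/(6.3 × 0.007) + 20 = 400/0.0441 + 20 ≈ 9090.3 mm ≈ 9.090 m.
Far limit Df = s·(H − f)/(H − s) = 510 × (9090.3 − 20) / (9090.3 − 510) = 510 × 9070.3 / 8580.3 ≈ 539.12 mm ≈ 0.539 m.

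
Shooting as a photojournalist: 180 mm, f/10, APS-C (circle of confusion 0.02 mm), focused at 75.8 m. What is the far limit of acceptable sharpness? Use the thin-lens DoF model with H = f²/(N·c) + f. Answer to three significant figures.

Hyperfocal distance H = f²/(N·c) + f = 180²/(10 × 0.02) + 180 = 32400/0.2 + 180 ≈ 162180.0 mm ≈ 162.2 m.
Far limit Df = s·(H − f)/(H − s) = 75800 × (162180.0 − 180) / (162180.0 − 75800) = 75800 × 162000.0 / 86380.0 ≈ 142158 mm ≈ 142 m.

142 m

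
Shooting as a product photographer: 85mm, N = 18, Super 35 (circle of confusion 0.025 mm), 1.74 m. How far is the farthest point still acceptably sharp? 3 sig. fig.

1.94 m

Hyperfocal distance H = f²/(N·c) + f = 85²/(18 × 0.025) + 85 = 7225/0.45 + 85 ≈ 16140.6 mm ≈ 16.14 m.
Far limit Df = s·(H − f)/(H − s) = 1740 × (16140.6 − 85) / (16140.6 − 1740) = 1740 × 16055.6 / 14400.6 ≈ 1940.0 mm ≈ 1.94 m.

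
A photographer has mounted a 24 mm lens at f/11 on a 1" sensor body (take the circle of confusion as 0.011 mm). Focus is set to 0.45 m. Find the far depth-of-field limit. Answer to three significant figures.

494 mm

Hyperfocal distance H = f²/(N·c) + f = 24²/(11 × 0.011) + 24 = 576/0.121 + 24 ≈ 4784.3 mm ≈ 4.784 m.
Far limit Df = s·(H − f)/(H − s) = 450 × (4784.3 − 24) / (4784.3 − 450) = 450 × 4760.3 / 4334.3 ≈ 494.23 mm.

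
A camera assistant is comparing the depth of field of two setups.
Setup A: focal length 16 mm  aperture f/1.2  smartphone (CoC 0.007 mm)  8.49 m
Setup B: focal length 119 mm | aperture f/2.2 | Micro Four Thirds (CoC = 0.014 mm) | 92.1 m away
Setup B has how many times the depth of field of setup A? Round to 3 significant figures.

Setup A: H = 16²/(1.2×0.007) + 16 ≈ 30492.2 mm; DoF = Df − Dn = 11759.9 − 6642.9 ≈ 5117.0 mm.
Setup B: H = 119²/(2.2×0.014) + 119 ≈ 459891.7 mm; DoF = Df − Dn = 115133 − 76746 ≈ 38387 mm.
Ratio = 38387 / 5117.0 ≈ 7.50.

7.50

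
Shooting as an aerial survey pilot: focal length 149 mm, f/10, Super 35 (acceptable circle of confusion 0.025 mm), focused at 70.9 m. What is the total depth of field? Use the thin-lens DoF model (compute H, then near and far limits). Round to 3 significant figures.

309 m

Hyperfocal distance H = f²/(N·c) + f = 149²/(10 × 0.025) + 149 = 22201/0.25 + 149 ≈ 88953.0 mm ≈ 88.95 m.
Near limit Dn = s·(H − f)/(H + s − 2f) = 70900 × (88953.0 − 149) / (88953.0 + 70900 − 2 × 149) = 70900 × 88804.0 / 159555.0 ≈ 39461 mm.
Far limit Df = s·(H − f)/(H − s) = 70900 × (88953.0 − 149) / (88953.0 − 70900) = 70900 × 88804.0 / 18053.0 ≈ 348762 mm.
Depth of field = Df − Dn = 348762 − 39461 ≈ 309301 mm ≈ 309 m.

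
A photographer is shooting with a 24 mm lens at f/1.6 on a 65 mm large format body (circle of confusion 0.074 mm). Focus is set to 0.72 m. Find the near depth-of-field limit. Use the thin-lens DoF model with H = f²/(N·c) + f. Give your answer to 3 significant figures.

Hyperfocal distance H = f²/(N·c) + f = 24²/(1.6 × 0.074) + 24 = 576/0.1184 + 24 ≈ 4888.9 mm ≈ 4.889 m.
Near limit Dn = s·(H − f)/(H + s − 2f) = 720 × (4888.9 − 24) / (4888.9 + 720 − 2 × 24) = 720 × 4864.9 / 5560.9 ≈ 629.88 mm ≈ 0.630 m.

0.630 m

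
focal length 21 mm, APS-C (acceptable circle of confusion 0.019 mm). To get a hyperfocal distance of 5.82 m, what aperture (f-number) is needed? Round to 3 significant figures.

f/4

Rearrange H = f²/(N·c) + f for N: N = f² / ((H − f)·c).
N = 21² / ((5820 − 21) × 0.019) = 441 / 110.2 ≈ 4.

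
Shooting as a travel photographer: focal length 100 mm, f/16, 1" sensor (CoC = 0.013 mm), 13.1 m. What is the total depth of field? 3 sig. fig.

7.64 m

Hyperfocal distance H = f²/(N·c) + f = 100²/(16 × 0.013) + 100 = 10000/0.208 + 100 ≈ 48176.9 mm ≈ 48.18 m.
Near limit Dn = s·(H − f)/(H + s − 2f) = 13100 × (48176.9 − 100) / (48176.9 + 13100 − 2 × 100) = 13100 × 48076.9 / 61076.9 ≈ 10311.7 mm.
Far limit Df = s·(H − f)/(H − s) = 13100 × (48176.9 − 100) / (48176.9 − 13100) = 13100 × 48076.9 / 35076.9 ≈ 17955.0 mm.
Depth of field = Df − Dn = 17955.0 − 10311.7 ≈ 7643.3 mm ≈ 7.64 m.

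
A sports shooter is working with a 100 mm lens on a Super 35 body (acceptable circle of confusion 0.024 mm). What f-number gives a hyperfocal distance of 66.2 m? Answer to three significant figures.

Rearrange H = f²/(N·c) + f for N: N = f² / ((H − f)·c).
N = 100² / ((66200 − 100) × 0.024) = 10000 / 1586 ≈ 6.30.

f/6.30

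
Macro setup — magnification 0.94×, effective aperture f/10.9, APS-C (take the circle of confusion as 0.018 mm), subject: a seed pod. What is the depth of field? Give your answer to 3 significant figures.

0.444 mm

At magnification m, DoF ≈ 2·N_eff·c/m² = 2 × 10.9 × 0.018 / 0.94² = 0.3924 / 0.8836 ≈ 0.444 mm.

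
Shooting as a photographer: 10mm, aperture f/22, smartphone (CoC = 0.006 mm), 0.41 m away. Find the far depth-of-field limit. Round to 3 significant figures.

0.869 m

Hyperfocal distance H = f²/(N·c) + f = 10²/(22 × 0.006) + 10 = 100/0.132 + 10 ≈ 767.6 mm ≈ 0.768 m.
Far limit Df = s·(H − f)/(H − s) = 410 × (767.6 − 10) / (767.6 − 410) = 410 × 757.6 / 357.6 ≈ 868.64 mm ≈ 0.869 m.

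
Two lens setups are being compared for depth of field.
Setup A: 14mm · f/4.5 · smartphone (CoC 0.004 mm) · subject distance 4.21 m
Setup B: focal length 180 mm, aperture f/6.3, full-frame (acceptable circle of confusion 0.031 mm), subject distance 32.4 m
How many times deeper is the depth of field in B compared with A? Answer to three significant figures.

Setup A: H = 14²/(4.5×0.004) + 14 ≈ 10902.9 mm; DoF = Df − Dn = 6849.4 − 3038.9 ≈ 3810.5 mm.
Setup B: H = 180²/(6.3×0.031) + 180 ≈ 166078.6 mm; DoF = Df − Dn = 40209 − 27131 ≈ 13078 mm.
Ratio = 13078 / 3810.5 ≈ 3.43.

3.43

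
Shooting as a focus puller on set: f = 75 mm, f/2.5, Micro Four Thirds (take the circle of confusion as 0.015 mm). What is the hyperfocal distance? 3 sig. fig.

Hyperfocal distance H = f²/(N·c) + f = 75²/(2.5 × 0.015) + 75 = 5625/0.0375 + 75 ≈ 150075.0 mm ≈ 150 m.

150 m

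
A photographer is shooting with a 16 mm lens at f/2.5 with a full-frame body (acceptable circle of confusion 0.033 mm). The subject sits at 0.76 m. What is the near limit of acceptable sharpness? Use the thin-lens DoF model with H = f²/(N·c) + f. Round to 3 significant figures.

0.613 m

Hyperfocal distance H = f²/(N·c) + f = 16²/(2.5 × 0.033) + 16 = 256/0.0825 + 16 ≈ 3119.0 mm ≈ 3.119 m.
Near limit Dn = s·(H − f)/(H + s − 2f) = 760 × (3119.0 − 16) / (3119.0 + 760 − 2 × 16) = 760 × 3103.0 / 3847.0 ≈ 613.02 mm ≈ 0.613 m.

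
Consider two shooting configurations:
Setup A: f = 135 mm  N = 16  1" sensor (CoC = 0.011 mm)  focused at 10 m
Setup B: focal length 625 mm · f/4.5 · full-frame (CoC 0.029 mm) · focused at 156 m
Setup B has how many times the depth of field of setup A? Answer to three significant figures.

8.45

Setup A: H = 135²/(16×0.011) + 135 ≈ 103686.1 mm; DoF = Df − Dn = 11053.0 − 9130.2 ≈ 1922.8 mm.
Setup B: H = 625²/(4.5×0.029) + 625 ≈ 2993920.0 mm; DoF = Df − Dn = 164541 − 148302 ≈ 16239 mm.
Ratio = 16239 / 1922.8 ≈ 8.45.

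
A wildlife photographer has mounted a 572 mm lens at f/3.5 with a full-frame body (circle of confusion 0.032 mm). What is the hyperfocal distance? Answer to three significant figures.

2920 m

Hyperfocal distance H = f²/(N·c) + f = 572²/(3.5 × 0.032) + 572 = 327184/0.112 + 572 ≈ 2921857.7 mm ≈ 2920 m.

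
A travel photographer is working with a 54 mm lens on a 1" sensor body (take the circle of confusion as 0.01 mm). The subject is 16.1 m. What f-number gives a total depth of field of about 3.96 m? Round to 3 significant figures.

f/2.20

Write h = H − f = f²/(N·c). The thin-lens limits are Dn = s·h/(h + (s−f)) and Df = s·h/(h − (s−f)), so DoF = Df − Dn = 2·s·(s−f)·h / (h² − (s−f)²).
That is a quadratic in h: DoF·h² − 2·s·(s−f)·h − DoF·(s−f)² = 0 ⇒ h = (s−f)·(s + √(s² + DoF²)) / DoF = 16046 × (16100 + √(16100² + 3960²)) / 3960 = 16046 × (16100 + 16579.9) / 3960 ≈ 132419 mm.
Then N = f²/(c·h) = 54² / (0.01 × 132419) = 2916 / 1324.2 ≈ 2.20.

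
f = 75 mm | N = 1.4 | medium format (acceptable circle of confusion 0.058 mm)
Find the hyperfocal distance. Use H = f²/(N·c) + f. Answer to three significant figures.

69.3 m

Hyperfocal distance H = f²/(N·c) + f = 75²/(1.4 × 0.058) + 75 = 5625/0.0812 + 75 ≈ 69348.4 mm ≈ 69.3 m.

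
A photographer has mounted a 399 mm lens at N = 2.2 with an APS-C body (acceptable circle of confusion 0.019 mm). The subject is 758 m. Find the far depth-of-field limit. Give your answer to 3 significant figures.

946 m

Hyperfocal distance H = f²/(N·c) + f = 399²/(2.2 × 0.019) + 399 = 159201/0.0418 + 399 ≈ 3809035.4 mm ≈ 3809 m.
Far limit Df = s·(H − f)/(H − s) = 758000 × (3809035.4 − 399) / (3809035.4 − 758000) = 758000 × 3808636.4 / 3051035.4 ≈ 946219 mm ≈ 946 m.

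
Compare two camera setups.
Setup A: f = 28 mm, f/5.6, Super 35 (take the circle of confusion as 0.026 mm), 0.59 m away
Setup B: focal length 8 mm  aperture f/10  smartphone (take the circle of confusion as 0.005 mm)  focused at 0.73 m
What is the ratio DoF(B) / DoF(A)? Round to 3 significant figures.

Setup A: H = 28²/(5.6×0.026) + 28 ≈ 5412.6 mm; DoF = Df − Dn = 658.76 − 534.24 ≈ 124.52 mm.
Setup B: H = 8²/(10×0.005) + 8 ≈ 1288.0 mm; DoF = Df − Dn = 1674.6 − 466.7 ≈ 1207.9 mm.
Ratio = 1207.9 / 124.52 ≈ 9.70.

9.70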